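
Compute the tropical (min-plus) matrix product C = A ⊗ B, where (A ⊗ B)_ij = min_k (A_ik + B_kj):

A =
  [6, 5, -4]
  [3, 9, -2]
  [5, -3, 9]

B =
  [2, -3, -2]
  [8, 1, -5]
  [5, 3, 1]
A ⊗ B =
  [1, -1, -3]
  [3, 0, -1]
  [5, -2, -8]

Apply the min-plus product entry-by-entry:
  C[0][0] = min over k of (A[0][0] + B[0][0] = 6 + 2 = 8, A[0][1] + B[1][0] = 5 + 8 = 13, A[0][2] + B[2][0] = -4 + 5 = 1) = 1 (attained at k = 2)
  C[0][1] = min over k of (A[0][0] + B[0][1] = 6 + -3 = 3, A[0][1] + B[1][1] = 5 + 1 = 6, A[0][2] + B[2][1] = -4 + 3 = -1) = -1 (attained at k = 2)
  C[0][2] = min over k of (A[0][0] + B[0][2] = 6 + -2 = 4, A[0][1] + B[1][2] = 5 + -5 = 0, A[0][2] + B[2][2] = -4 + 1 = -3) = -3 (attained at k = 2)
  C[1][0] = min over k of (A[1][0] + B[0][0] = 3 + 2 = 5, A[1][1] + B[1][0] = 9 + 8 = 17, A[1][2] + B[2][0] = -2 + 5 = 3) = 3 (attained at k = 2)
  C[1][1] = min over k of (A[1][0] + B[0][1] = 3 + -3 = 0, A[1][1] + B[1][1] = 9 + 1 = 10, A[1][2] + B[2][1] = -2 + 3 = 1) = 0 (attained at k = 0)
  C[1][2] = min over k of (A[1][0] + B[0][2] = 3 + -2 = 1, A[1][1] + B[1][2] = 9 + -5 = 4, A[1][2] + B[2][2] = -2 + 1 = -1) = -1 (attained at k = 2)
  C[2][0] = min over k of (A[2][0] + B[0][0] = 5 + 2 = 7, A[2][1] + B[1][0] = -3 + 8 = 5, A[2][2] + B[2][0] = 9 + 5 = 14) = 5 (attained at k = 1)
  C[2][1] = min over k of (A[2][0] + B[0][1] = 5 + -3 = 2, A[2][1] + B[1][1] = -3 + 1 = -2, A[2][2] + B[2][1] = 9 + 3 = 12) = -2 (attained at k = 1)
  C[2][2] = min over k of (A[2][0] + B[0][2] = 5 + -2 = 3, A[2][1] + B[1][2] = -3 + -5 = -8, A[2][2] + B[2][2] = 9 + 1 = 10) = -8 (attained at k = 1)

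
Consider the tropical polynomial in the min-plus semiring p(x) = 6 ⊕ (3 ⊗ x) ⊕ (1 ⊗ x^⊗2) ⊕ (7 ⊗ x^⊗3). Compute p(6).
p(6) = 6

A tropical monomial a ⊗ x^⊗i evaluates to a + i · x. Evaluating each term at x = 6:
  Term 0 contributes 6 + 0 · 6 = 6
  Term 1 contributes 3 + 1 · 6 = 9
  Term 2 contributes 1 + 2 · 6 = 13
  Term 3 contributes 7 + 3 · 6 = 25
p(6) = ⊕ of these = min[6, 9, 13, 25] = 6.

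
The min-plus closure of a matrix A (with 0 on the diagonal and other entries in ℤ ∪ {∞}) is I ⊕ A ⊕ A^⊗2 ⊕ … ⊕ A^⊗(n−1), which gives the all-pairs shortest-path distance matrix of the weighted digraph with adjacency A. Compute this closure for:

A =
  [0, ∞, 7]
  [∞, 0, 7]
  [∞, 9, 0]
Closure =
  [0, 16, 7]
  [∞, 0, 7]
  [∞, 9, 0]

This is the Floyd-Warshall all-pairs shortest-path computation. For each intermediate vertex k = 0, 1, …, 2, update dist[i][j] ← min(dist[i][j], dist[i][k] + dist[k][j]). The final matrix gives, for each (i, j), the minimum total weight of any directed path from i to j (possibly empty when i = j).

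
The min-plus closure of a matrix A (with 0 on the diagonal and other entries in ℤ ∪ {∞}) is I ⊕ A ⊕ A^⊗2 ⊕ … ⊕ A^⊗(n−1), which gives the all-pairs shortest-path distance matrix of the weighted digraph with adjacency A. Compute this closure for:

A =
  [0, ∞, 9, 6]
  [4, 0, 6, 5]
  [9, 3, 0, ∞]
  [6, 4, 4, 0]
Closure =
  [0, 10, 9, 6]
  [4, 0, 6, 5]
  [7, 3, 0, 8]
  [6, 4, 4, 0]

This is the Floyd-Warshall all-pairs shortest-path computation. For each intermediate vertex k = 0, 1, …, 3, update dist[i][j] ← min(dist[i][j], dist[i][k] + dist[k][j]). The final matrix gives, for each (i, j), the minimum total weight of any directed path from i to j (possibly empty when i = j).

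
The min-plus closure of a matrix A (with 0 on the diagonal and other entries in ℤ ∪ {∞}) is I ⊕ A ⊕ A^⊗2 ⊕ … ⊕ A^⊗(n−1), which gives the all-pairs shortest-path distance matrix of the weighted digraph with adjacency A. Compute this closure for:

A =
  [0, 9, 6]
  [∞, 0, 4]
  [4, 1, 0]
Closure =
  [0, 7, 6]
  [8, 0, 4]
  [4, 1, 0]

This is the Floyd-Warshall all-pairs shortest-path computation. For each intermediate vertex k = 0, 1, …, 2, update dist[i][j] ← min(dist[i][j], dist[i][k] + dist[k][j]). The final matrix gives, for each (i, j), the minimum total weight of any directed path from i to j (possibly empty when i = j).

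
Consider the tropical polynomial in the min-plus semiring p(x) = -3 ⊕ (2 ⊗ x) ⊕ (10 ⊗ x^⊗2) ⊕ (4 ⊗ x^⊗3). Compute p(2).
p(2) = -3

A tropical monomial a ⊗ x^⊗i evaluates to a + i · x. Evaluating each term at x = 2:
  Term 0 contributes -3 + 0 · 2 = -3
  Term 1 contributes 2 + 1 · 2 = 4
  Term 2 contributes 10 + 2 · 2 = 14
  Term 3 contributes 4 + 3 · 2 = 10
p(2) = ⊕ of these = min[-3, 4, 14, 10] = -3.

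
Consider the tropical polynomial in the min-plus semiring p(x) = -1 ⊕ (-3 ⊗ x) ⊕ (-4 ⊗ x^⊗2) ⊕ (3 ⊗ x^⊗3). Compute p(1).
p(1) = -2

A tropical monomial a ⊗ x^⊗i evaluates to a + i · x. Evaluating each term at x = 1:
  Term 0 contributes -1 + 0 · 1 = -1
  Term 1 contributes -3 + 1 · 1 = -2
  Term 2 contributes -4 + 2 · 1 = -2
  Term 3 contributes 3 + 3 · 1 = 6
p(1) = ⊕ of these = min[-1, -2, -2, 6] = -2.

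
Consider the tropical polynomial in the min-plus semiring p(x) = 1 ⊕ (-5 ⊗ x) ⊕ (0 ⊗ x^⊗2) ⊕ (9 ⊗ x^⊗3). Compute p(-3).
p(-3) = -8

A tropical monomial a ⊗ x^⊗i evaluates to a + i · x. Evaluating each term at x = -3:
  Term 0 contributes 1 + 0 · -3 = 1
  Term 1 contributes -5 + 1 · -3 = -8
  Term 2 contributes 0 + 2 · -3 = -6
  Term 3 contributes 9 + 3 · -3 = 0
p(-3) = ⊕ of these = min[1, -8, -6, 0] = -8.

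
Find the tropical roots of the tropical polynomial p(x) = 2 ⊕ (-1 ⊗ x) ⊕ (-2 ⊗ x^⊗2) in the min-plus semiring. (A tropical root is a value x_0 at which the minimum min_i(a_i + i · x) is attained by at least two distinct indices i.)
Roots: {1, 3}

Each tropical root is a break point of the lower envelope of the lines y = a_i + i · x (there are 3 lines, with slopes 0, 1, ..., 2). Only the lines that attain the minimum somewhere contribute to roots; other lines are dominated. Here the surviving (envelope) indices are i = 2, i = 1, i = 0.
Intersections between consecutive envelope lines give the roots: for adjacent envelope indices i < j the intersection is x = (a_i − a_j) / (j − i). Reading off the sorted break points: {1, 3}.
Verification: at each break x_0, at least two indices attain the minimum of min_i(a_i + i · x_0).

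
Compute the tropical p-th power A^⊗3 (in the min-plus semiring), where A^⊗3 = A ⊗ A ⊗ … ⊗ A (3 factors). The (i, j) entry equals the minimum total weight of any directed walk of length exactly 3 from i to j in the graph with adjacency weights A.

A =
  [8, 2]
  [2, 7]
A^⊗3 =
  [11, 6]
  [6, 11]

Each entry (A^⊗3)_ij equals the minimum over all length-3 walks i = v_0 → v_1 → … → v_3 = j of Σ_t A[v_t][v_{t+1}]. For example, for (i, j) = (0, 1) we minimise over 4 possible intermediate vertex sequences; the minimum is 6, attained along the walk 0 → 1 → 0 → 1.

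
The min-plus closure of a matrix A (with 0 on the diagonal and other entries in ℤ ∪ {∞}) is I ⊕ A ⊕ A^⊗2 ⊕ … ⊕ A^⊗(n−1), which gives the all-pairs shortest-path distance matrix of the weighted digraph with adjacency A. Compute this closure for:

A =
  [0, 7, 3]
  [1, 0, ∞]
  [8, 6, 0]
Closure =
  [0, 7, 3]
  [1, 0, 4]
  [7, 6, 0]

This is the Floyd-Warshall all-pairs shortest-path computation. For each intermediate vertex k = 0, 1, …, 2, update dist[i][j] ← min(dist[i][j], dist[i][k] + dist[k][j]). The final matrix gives, for each (i, j), the minimum total weight of any directed path from i to j (possibly empty when i = j).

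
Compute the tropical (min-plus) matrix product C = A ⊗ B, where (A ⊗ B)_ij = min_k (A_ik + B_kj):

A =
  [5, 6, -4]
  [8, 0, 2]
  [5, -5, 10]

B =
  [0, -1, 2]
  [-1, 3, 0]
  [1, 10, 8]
A ⊗ B =
  [-3, 4, 4]
  [-1, 3, 0]
  [-6, -2, -5]

Apply the min-plus product entry-by-entry:
  C[0][0] = min over k of (A[0][0] + B[0][0] = 5 + 0 = 5, A[0][1] + B[1][0] = 6 + -1 = 5, A[0][2] + B[2][0] = -4 + 1 = -3) = -3 (attained at k = 2)
  C[0][1] = min over k of (A[0][0] + B[0][1] = 5 + -1 = 4, A[0][1] + B[1][1] = 6 + 3 = 9, A[0][2] + B[2][1] = -4 + 10 = 6) = 4 (attained at k = 0)
  C[0][2] = min over k of (A[0][0] + B[0][2] = 5 + 2 = 7, A[0][1] + B[1][2] = 6 + 0 = 6, A[0][2] + B[2][2] = -4 + 8 = 4) = 4 (attained at k = 2)
  C[1][0] = min over k of (A[1][0] + B[0][0] = 8 + 0 = 8, A[1][1] + B[1][0] = 0 + -1 = -1, A[1][2] + B[2][0] = 2 + 1 = 3) = -1 (attained at k = 1)
  C[1][1] = min over k of (A[1][0] + B[0][1] = 8 + -1 = 7, A[1][1] + B[1][1] = 0 + 3 = 3, A[1][2] + B[2][1] = 2 + 10 = 12) = 3 (attained at k = 1)
  C[1][2] = min over k of (A[1][0] + B[0][2] = 8 + 2 = 10, A[1][1] + B[1][2] = 0 + 0 = 0, A[1][2] + B[2][2] = 2 + 8 = 10) = 0 (attained at k = 1)
  C[2][0] = min over k of (A[2][0] + B[0][0] = 5 + 0 = 5, A[2][1] + B[1][0] = -5 + -1 = -6, A[2][2] + B[2][0] = 10 + 1 = 11) = -6 (attained at k = 1)
  C[2][1] = min over k of (A[2][0] + B[0][1] = 5 + -1 = 4, A[2][1] + B[1][1] = -5 + 3 = -2, A[2][2] + B[2][1] = 10 + 10 = 20) = -2 (attained at k = 1)
  C[2][2] = min over k of (A[2][0] + B[0][2] = 5 + 2 = 7, A[2][1] + B[1][2] = -5 + 0 = -5, A[2][2] + B[2][2] = 10 + 8 = 18) = -5 (attained at k = 1)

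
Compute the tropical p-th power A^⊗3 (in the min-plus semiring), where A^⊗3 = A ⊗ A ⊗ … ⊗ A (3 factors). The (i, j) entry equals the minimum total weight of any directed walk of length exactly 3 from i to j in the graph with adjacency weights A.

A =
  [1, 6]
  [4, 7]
A^⊗3 =
  [3, 8]
  [6, 11]

Each entry (A^⊗3)_ij equals the minimum over all length-3 walks i = v_0 → v_1 → … → v_3 = j of Σ_t A[v_t][v_{t+1}]. For example, for (i, j) = (0, 1) we minimise over 4 possible intermediate vertex sequences; the minimum is 8, attained along the walk 0 → 0 → 0 → 1.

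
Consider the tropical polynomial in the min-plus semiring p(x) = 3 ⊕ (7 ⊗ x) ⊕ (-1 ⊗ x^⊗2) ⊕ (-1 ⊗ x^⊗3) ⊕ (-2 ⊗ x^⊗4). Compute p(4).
p(4) = 3

A tropical monomial a ⊗ x^⊗i evaluates to a + i · x. Evaluating each term at x = 4:
  Term 0 contributes 3 + 0 · 4 = 3
  Term 1 contributes 7 + 1 · 4 = 11
  Term 2 contributes -1 + 2 · 4 = 7
  Term 3 contributes -1 + 3 · 4 = 11
  Term 4 contributes -2 + 4 · 4 = 14
p(4) = ⊕ of these = min[3, 11, 7, 11, 14] = 3.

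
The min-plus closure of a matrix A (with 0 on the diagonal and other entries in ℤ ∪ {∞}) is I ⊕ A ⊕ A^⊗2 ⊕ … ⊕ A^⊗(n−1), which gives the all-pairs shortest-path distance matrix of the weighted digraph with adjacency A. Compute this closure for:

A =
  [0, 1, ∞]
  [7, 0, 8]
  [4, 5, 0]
Closure =
  [0, 1, 9]
  [7, 0, 8]
  [4, 5, 0]

This is the Floyd-Warshall all-pairs shortest-path computation. For each intermediate vertex k = 0, 1, …, 2, update dist[i][j] ← min(dist[i][j], dist[i][k] + dist[k][j]). The final matrix gives, for each (i, j), the minimum total weight of any directed path from i to j (possibly empty when i = j).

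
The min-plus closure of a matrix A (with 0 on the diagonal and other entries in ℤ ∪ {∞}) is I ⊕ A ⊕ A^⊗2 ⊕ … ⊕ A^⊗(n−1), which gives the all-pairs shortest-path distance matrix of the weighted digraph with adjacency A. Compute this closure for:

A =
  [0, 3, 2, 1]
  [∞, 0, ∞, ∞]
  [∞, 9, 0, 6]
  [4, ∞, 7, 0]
Closure =
  [0, 3, 2, 1]
  [∞, 0, ∞, ∞]
  [10, 9, 0, 6]
  [4, 7, 6, 0]

This is the Floyd-Warshall all-pairs shortest-path computation. For each intermediate vertex k = 0, 1, …, 3, update dist[i][j] ← min(dist[i][j], dist[i][k] + dist[k][j]). The final matrix gives, for each (i, j), the minimum total weight of any directed path from i to j (possibly empty when i = j).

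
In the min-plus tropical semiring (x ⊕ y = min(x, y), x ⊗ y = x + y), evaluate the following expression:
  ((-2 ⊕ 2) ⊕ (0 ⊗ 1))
((-2 ⊕ 2) ⊕ (0 ⊗ 1)) = -2

Expand innermost to outermost. Recall ⊕ takes the minimum of its arguments and ⊗ takes their sum. Working out the expression ((-2 ⊕ 2) ⊕ (0 ⊗ 1)) gives -2.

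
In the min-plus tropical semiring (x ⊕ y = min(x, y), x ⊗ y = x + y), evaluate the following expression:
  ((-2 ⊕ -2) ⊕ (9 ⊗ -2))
((-2 ⊕ -2) ⊕ (9 ⊗ -2)) = -2

Expand innermost to outermost. Recall ⊕ takes the minimum of its arguments and ⊗ takes their sum. Working out the expression ((-2 ⊕ -2) ⊕ (9 ⊗ -2)) gives -2.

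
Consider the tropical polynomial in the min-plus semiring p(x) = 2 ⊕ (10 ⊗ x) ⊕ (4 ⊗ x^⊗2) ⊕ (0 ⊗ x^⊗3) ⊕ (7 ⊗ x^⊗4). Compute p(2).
p(2) = 2

A tropical monomial a ⊗ x^⊗i evaluates to a + i · x. Evaluating each term at x = 2:
  Term 0 contributes 2 + 0 · 2 = 2
  Term 1 contributes 10 + 1 · 2 = 12
  Term 2 contributes 4 + 2 · 2 = 8
  Term 3 contributes 0 + 3 · 2 = 6
  Term 4 contributes 7 + 4 · 2 = 15
p(2) = ⊕ of these = min[2, 12, 8, 6, 15] = 2.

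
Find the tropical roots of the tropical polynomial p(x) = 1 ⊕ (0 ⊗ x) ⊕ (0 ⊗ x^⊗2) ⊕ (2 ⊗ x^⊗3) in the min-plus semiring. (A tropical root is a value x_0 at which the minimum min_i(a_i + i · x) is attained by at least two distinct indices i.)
Roots: {-2, 0, 1}

Each tropical root is a break point of the lower envelope of the lines y = a_i + i · x (there are 4 lines, with slopes 0, 1, ..., 3). Only the lines that attain the minimum somewhere contribute to roots; other lines are dominated. Here the surviving (envelope) indices are i = 3, i = 2, i = 1, i = 0.
Intersections between consecutive envelope lines give the roots: for adjacent envelope indices i < j the intersection is x = (a_i − a_j) / (j − i). Reading off the sorted break points: {-2, 0, 1}.
Verification: at each break x_0, at least two indices attain the minimum of min_i(a_i + i · x_0).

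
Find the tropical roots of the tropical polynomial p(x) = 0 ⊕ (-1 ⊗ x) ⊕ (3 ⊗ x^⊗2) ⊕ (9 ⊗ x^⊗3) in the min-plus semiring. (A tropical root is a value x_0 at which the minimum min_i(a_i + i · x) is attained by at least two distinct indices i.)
Roots: {-6, -4, 1}

Each tropical root is a break point of the lower envelope of the lines y = a_i + i · x (there are 4 lines, with slopes 0, 1, ..., 3). Only the lines that attain the minimum somewhere contribute to roots; other lines are dominated. Here the surviving (envelope) indices are i = 3, i = 2, i = 1, i = 0.
Intersections between consecutive envelope lines give the roots: for adjacent envelope indices i < j the intersection is x = (a_i − a_j) / (j − i). Reading off the sorted break points: {-6, -4, 1}.
Verification: at each break x_0, at least two indices attain the minimum of min_i(a_i + i · x_0).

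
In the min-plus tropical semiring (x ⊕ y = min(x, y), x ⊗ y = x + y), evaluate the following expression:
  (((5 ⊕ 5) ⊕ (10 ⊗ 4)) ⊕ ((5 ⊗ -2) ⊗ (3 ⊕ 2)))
(((5 ⊕ 5) ⊕ (10 ⊗ 4)) ⊕ ((5 ⊗ -2) ⊗ (3 ⊕ 2))) = 5

Expand innermost to outermost. Recall ⊕ takes the minimum of its arguments and ⊗ takes their sum. Working out the expression (((5 ⊕ 5) ⊕ (10 ⊗ 4)) ⊕ ((5 ⊗ -2) ⊗ (3 ⊕ 2))) gives 5.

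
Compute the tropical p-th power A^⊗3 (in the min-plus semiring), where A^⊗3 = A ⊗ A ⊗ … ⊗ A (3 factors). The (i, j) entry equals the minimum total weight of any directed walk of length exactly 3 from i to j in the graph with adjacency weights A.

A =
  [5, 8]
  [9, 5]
A^⊗3 =
  [15, 18]
  [19, 15]

Each entry (A^⊗3)_ij equals the minimum over all length-3 walks i = v_0 → v_1 → … → v_3 = j of Σ_t A[v_t][v_{t+1}]. For example, for (i, j) = (0, 1) we minimise over 4 possible intermediate vertex sequences; the minimum is 18, attained along the walk 0 → 0 → 0 → 1.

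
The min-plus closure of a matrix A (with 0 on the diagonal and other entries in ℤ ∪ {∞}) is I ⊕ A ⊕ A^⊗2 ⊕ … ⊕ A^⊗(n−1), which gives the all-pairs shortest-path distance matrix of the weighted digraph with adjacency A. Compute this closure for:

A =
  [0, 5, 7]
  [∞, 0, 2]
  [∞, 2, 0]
Closure =
  [0, 5, 7]
  [∞, 0, 2]
  [∞, 2, 0]

This is the Floyd-Warshall all-pairs shortest-path computation. For each intermediate vertex k = 0, 1, …, 2, update dist[i][j] ← min(dist[i][j], dist[i][k] + dist[k][j]). The final matrix gives, for each (i, j), the minimum total weight of any directed path from i to j (possibly empty when i = j).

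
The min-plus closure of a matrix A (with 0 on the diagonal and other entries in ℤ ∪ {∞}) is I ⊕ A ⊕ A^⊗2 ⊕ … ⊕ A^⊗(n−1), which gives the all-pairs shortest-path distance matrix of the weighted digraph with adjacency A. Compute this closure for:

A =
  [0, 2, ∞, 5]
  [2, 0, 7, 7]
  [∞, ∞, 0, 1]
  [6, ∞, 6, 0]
Closure =
  [0, 2, 9, 5]
  [2, 0, 7, 7]
  [7, 9, 0, 1]
  [6, 8, 6, 0]

This is the Floyd-Warshall all-pairs shortest-path computation. For each intermediate vertex k = 0, 1, …, 3, update dist[i][j] ← min(dist[i][j], dist[i][k] + dist[k][j]). The final matrix gives, for each (i, j), the minimum total weight of any directed path from i to j (possibly empty when i = j).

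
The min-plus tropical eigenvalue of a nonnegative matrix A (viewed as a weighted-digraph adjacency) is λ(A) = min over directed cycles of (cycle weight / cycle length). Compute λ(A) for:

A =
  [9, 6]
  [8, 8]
λ(A) = 7

Enumerate directed cycles and compute their means (weight / length). Sample:
  cycle 0 → 0: weight = 9, length = 1, mean = 9/1 ≈ 9.000
  cycle 1 → 1: weight = 8, length = 1, mean = 8/1 ≈ 8.000
  cycle 0 → 1 → 0: weight = 14, length = 2, mean = 14/2 ≈ 7.000
  cycle 1 → 0 → 1: weight = 14, length = 2, mean = 14/2 ≈ 7.000
Minimum mean = 7.000, attained e.g. along the cycle 0 → 1 → 0 with weight 14 and length 2. So λ(A) = 14/2 = 7.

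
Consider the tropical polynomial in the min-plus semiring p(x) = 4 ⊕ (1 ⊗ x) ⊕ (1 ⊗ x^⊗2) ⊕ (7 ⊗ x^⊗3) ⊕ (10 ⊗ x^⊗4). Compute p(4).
p(4) = 4

A tropical monomial a ⊗ x^⊗i evaluates to a + i · x. Evaluating each term at x = 4:
  Term 0 contributes 4 + 0 · 4 = 4
  Term 1 contributes 1 + 1 · 4 = 5
  Term 2 contributes 1 + 2 · 4 = 9
  Term 3 contributes 7 + 3 · 4 = 19
  Term 4 contributes 10 + 4 · 4 = 26
p(4) = ⊕ of these = min[4, 5, 9, 19, 26] = 4.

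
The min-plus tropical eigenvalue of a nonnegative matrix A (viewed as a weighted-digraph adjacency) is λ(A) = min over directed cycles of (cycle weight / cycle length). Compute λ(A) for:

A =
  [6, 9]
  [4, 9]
λ(A) = 6

Enumerate directed cycles and compute their means (weight / length). Sample:
  cycle 0 → 0: weight = 6, length = 1, mean = 6/1 ≈ 6.000
  cycle 1 → 1: weight = 9, length = 1, mean = 9/1 ≈ 9.000
  cycle 0 → 1 → 0: weight = 13, length = 2, mean = 13/2 ≈ 6.500
  cycle 1 → 0 → 1: weight = 13, length = 2, mean = 13/2 ≈ 6.500
Minimum mean = 6.000, attained e.g. along the cycle 0 → 0 with weight 6 and length 1. So λ(A) = 6/1 = 6.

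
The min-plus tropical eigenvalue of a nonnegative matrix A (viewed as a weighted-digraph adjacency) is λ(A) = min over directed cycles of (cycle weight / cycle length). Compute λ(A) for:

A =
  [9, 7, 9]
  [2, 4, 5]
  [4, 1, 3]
λ(A) = 3

Enumerate directed cycles and compute their means (weight / length). Sample:
  cycle 0 → 0: weight = 9, length = 1, mean = 9/1 ≈ 9.000
  cycle 1 → 1: weight = 4, length = 1, mean = 4/1 ≈ 4.000
  cycle 2 → 2: weight = 3, length = 1, mean = 3/1 ≈ 3.000
  cycle 0 → 1 → 0: weight = 9, length = 2, mean = 9/2 ≈ 4.500
  cycle 0 → 2 → 0: weight = 13, length = 2, mean = 13/2 ≈ 6.500
  cycle 1 → 0 → 1: weight = 9, length = 2, mean = 9/2 ≈ 4.500
Minimum mean = 3.000, attained e.g. along the cycle 2 → 2 with weight 3 and length 1. So λ(A) = 3/1 = 3.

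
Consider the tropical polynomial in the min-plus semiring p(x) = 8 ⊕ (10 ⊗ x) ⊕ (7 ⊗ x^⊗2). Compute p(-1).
p(-1) = 5

A tropical monomial a ⊗ x^⊗i evaluates to a + i · x. Evaluating each term at x = -1:
  Term 0 contributes 8 + 0 · -1 = 8
  Term 1 contributes 10 + 1 · -1 = 9
  Term 2 contributes 7 + 2 · -1 = 5
p(-1) = ⊕ of these = min[8, 9, 5] = 5.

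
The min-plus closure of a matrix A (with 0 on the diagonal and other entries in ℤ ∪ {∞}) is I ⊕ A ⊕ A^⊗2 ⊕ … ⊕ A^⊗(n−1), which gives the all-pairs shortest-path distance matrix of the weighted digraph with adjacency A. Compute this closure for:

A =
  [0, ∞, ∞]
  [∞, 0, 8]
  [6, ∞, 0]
Closure =
  [0, ∞, ∞]
  [14, 0, 8]
  [6, ∞, 0]

This is the Floyd-Warshall all-pairs shortest-path computation. For each intermediate vertex k = 0, 1, …, 2, update dist[i][j] ← min(dist[i][j], dist[i][k] + dist[k][j]). The final matrix gives, for each (i, j), the minimum total weight of any directed path from i to j (possibly empty when i = j).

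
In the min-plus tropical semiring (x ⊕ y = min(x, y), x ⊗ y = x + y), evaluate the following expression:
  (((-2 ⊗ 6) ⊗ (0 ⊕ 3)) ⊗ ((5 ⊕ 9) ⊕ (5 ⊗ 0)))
(((-2 ⊗ 6) ⊗ (0 ⊕ 3)) ⊗ ((5 ⊕ 9) ⊕ (5 ⊗ 0))) = 9

Expand innermost to outermost. Recall ⊕ takes the minimum of its arguments and ⊗ takes their sum. Working out the expression (((-2 ⊗ 6) ⊗ (0 ⊕ 3)) ⊗ ((5 ⊕ 9) ⊕ (5 ⊗ 0))) gives 9.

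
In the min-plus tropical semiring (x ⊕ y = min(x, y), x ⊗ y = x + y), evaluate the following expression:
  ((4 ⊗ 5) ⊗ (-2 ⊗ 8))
((4 ⊗ 5) ⊗ (-2 ⊗ 8)) = 15

Expand innermost to outermost. Recall ⊕ takes the minimum of its arguments and ⊗ takes their sum. Working out the expression ((4 ⊗ 5) ⊗ (-2 ⊗ 8)) gives 15.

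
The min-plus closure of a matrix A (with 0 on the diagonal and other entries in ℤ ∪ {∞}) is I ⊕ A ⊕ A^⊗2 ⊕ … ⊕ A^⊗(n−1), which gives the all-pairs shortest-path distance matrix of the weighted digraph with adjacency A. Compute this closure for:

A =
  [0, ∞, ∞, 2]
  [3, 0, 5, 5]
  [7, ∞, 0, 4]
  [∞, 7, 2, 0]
Closure =
  [0, 9, 4, 2]
  [3, 0, 5, 5]
  [7, 11, 0, 4]
  [9, 7, 2, 0]

This is the Floyd-Warshall all-pairs shortest-path computation. For each intermediate vertex k = 0, 1, …, 3, update dist[i][j] ← min(dist[i][j], dist[i][k] + dist[k][j]). The final matrix gives, for each (i, j), the minimum total weight of any directed path from i to j (possibly empty when i = j).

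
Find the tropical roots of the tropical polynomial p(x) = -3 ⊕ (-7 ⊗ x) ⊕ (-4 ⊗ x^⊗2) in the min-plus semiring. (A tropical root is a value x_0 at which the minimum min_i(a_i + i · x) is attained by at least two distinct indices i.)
Roots: {-3, 4}

Each tropical root is a break point of the lower envelope of the lines y = a_i + i · x (there are 3 lines, with slopes 0, 1, ..., 2). Only the lines that attain the minimum somewhere contribute to roots; other lines are dominated. Here the surviving (envelope) indices are i = 2, i = 1, i = 0.
Intersections between consecutive envelope lines give the roots: for adjacent envelope indices i < j the intersection is x = (a_i − a_j) / (j − i). Reading off the sorted break points: {-3, 4}.
Verification: at each break x_0, at least two indices attain the minimum of min_i(a_i + i · x_0).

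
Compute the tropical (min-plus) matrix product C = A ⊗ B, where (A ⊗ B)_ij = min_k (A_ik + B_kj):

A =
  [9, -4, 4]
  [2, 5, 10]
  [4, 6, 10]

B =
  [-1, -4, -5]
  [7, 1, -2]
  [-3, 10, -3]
A ⊗ B =
  [1, -3, -6]
  [1, -2, -3]
  [3, 0, -1]

Apply the min-plus product entry-by-entry:
  C[0][0] = min over k of (A[0][0] + B[0][0] = 9 + -1 = 8, A[0][1] + B[1][0] = -4 + 7 = 3, A[0][2] + B[2][0] = 4 + -3 = 1) = 1 (attained at k = 2)
  C[0][1] = min over k of (A[0][0] + B[0][1] = 9 + -4 = 5, A[0][1] + B[1][1] = -4 + 1 = -3, A[0][2] + B[2][1] = 4 + 10 = 14) = -3 (attained at k = 1)
  C[0][2] = min over k of (A[0][0] + B[0][2] = 9 + -5 = 4, A[0][1] + B[1][2] = -4 + -2 = -6, A[0][2] + B[2][2] = 4 + -3 = 1) = -6 (attained at k = 1)
  C[1][0] = min over k of (A[1][0] + B[0][0] = 2 + -1 = 1, A[1][1] + B[1][0] = 5 + 7 = 12, A[1][2] + B[2][0] = 10 + -3 = 7) = 1 (attained at k = 0)
  C[1][1] = min over k of (A[1][0] + B[0][1] = 2 + -4 = -2, A[1][1] + B[1][1] = 5 + 1 = 6, A[1][2] + B[2][1] = 10 + 10 = 20) = -2 (attained at k = 0)
  C[1][2] = min over k of (A[1][0] + B[0][2] = 2 + -5 = -3, A[1][1] + B[1][2] = 5 + -2 = 3, A[1][2] + B[2][2] = 10 + -3 = 7) = -3 (attained at k = 0)
  C[2][0] = min over k of (A[2][0] + B[0][0] = 4 + -1 = 3, A[2][1] + B[1][0] = 6 + 7 = 13, A[2][2] + B[2][0] = 10 + -3 = 7) = 3 (attained at k = 0)
  C[2][1] = min over k of (A[2][0] + B[0][1] = 4 + -4 = 0, A[2][1] + B[1][1] = 6 + 1 = 7, A[2][2] + B[2][1] = 10 + 10 = 20) = 0 (attained at k = 0)
  C[2][2] = min over k of (A[2][0] + B[0][2] = 4 + -5 = -1, A[2][1] + B[1][2] = 6 + -2 = 4, A[2][2] + B[2][2] = 10 + -3 = 7) = -1 (attained at k = 0)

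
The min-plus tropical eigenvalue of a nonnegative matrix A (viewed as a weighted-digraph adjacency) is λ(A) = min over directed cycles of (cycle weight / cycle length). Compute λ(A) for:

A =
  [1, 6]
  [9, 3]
λ(A) = 1

Enumerate directed cycles and compute their means (weight / length). Sample:
  cycle 0 → 0: weight = 1, length = 1, mean = 1/1 ≈ 1.000
  cycle 1 → 1: weight = 3, length = 1, mean = 3/1 ≈ 3.000
  cycle 0 → 1 → 0: weight = 15, length = 2, mean = 15/2 ≈ 7.500
  cycle 1 → 0 → 1: weight = 15, length = 2, mean = 15/2 ≈ 7.500
Minimum mean = 1.000, attained e.g. along the cycle 0 → 0 with weight 1 and length 1. So λ(A) = 1/1 = 1.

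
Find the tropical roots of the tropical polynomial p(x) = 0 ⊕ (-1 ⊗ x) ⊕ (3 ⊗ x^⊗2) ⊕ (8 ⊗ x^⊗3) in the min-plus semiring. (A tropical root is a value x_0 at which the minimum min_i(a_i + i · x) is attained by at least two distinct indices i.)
Roots: {-5, -4, 1}

Each tropical root is a break point of the lower envelope of the lines y = a_i + i · x (there are 4 lines, with slopes 0, 1, ..., 3). Only the lines that attain the minimum somewhere contribute to roots; other lines are dominated. Here the surviving (envelope) indices are i = 3, i = 2, i = 1, i = 0.
Intersections between consecutive envelope lines give the roots: for adjacent envelope indices i < j the intersection is x = (a_i − a_j) / (j − i). Reading off the sorted break points: {-5, -4, 1}.
Verification: at each break x_0, at least two indices attain the minimum of min_i(a_i + i · x_0).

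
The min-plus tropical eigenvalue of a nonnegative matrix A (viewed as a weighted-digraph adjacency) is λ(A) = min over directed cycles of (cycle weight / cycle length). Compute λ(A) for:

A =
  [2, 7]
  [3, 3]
λ(A) = 2

Enumerate directed cycles and compute their means (weight / length). Sample:
  cycle 0 → 0: weight = 2, length = 1, mean = 2/1 ≈ 2.000
  cycle 1 → 1: weight = 3, length = 1, mean = 3/1 ≈ 3.000
  cycle 0 → 1 → 0: weight = 10, length = 2, mean = 10/2 ≈ 5.000
  cycle 1 → 0 → 1: weight = 10, length = 2, mean = 10/2 ≈ 5.000
Minimum mean = 2.000, attained e.g. along the cycle 0 → 0 with weight 2 and length 1. So λ(A) = 2/1 = 2.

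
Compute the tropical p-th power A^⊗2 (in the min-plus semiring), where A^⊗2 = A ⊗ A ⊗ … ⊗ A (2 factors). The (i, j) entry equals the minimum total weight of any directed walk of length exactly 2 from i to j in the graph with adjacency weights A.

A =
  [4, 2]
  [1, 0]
A^⊗2 =
  [3, 2]
  [1, 0]

Each entry (A^⊗2)_ij equals the minimum over all length-2 walks i = v_0 → v_1 → … → v_2 = j of Σ_t A[v_t][v_{t+1}]. For example, for (i, j) = (0, 1) we minimise over 2 possible intermediate vertex sequences; the minimum is 2, attained along the walk 0 → 1 → 1.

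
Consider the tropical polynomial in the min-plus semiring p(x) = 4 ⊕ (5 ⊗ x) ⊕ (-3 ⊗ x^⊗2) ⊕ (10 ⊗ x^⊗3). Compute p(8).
p(8) = 4

A tropical monomial a ⊗ x^⊗i evaluates to a + i · x. Evaluating each term at x = 8:
  Term 0 contributes 4 + 0 · 8 = 4
  Term 1 contributes 5 + 1 · 8 = 13
  Term 2 contributes -3 + 2 · 8 = 13
  Term 3 contributes 10 + 3 · 8 = 34
p(8) = ⊕ of these = min[4, 13, 13, 34] = 4.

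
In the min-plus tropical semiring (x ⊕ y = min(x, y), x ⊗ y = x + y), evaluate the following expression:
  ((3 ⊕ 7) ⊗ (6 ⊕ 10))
((3 ⊕ 7) ⊗ (6 ⊕ 10)) = 9

Expand innermost to outermost. Recall ⊕ takes the minimum of its arguments and ⊗ takes their sum. Working out the expression ((3 ⊕ 7) ⊗ (6 ⊕ 10)) gives 9.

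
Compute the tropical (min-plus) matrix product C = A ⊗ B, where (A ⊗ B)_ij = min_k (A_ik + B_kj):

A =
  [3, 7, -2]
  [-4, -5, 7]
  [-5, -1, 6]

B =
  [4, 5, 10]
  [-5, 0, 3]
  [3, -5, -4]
A ⊗ B =
  [1, -7, -6]
  [-10, -5, -2]
  [-6, -1, 2]

Apply the min-plus product entry-by-entry:
  C[0][0] = min over k of (A[0][0] + B[0][0] = 3 + 4 = 7, A[0][1] + B[1][0] = 7 + -5 = 2, A[0][2] + B[2][0] = -2 + 3 = 1) = 1 (attained at k = 2)
  C[0][1] = min over k of (A[0][0] + B[0][1] = 3 + 5 = 8, A[0][1] + B[1][1] = 7 + 0 = 7, A[0][2] + B[2][1] = -2 + -5 = -7) = -7 (attained at k = 2)
  C[0][2] = min over k of (A[0][0] + B[0][2] = 3 + 10 = 13, A[0][1] + B[1][2] = 7 + 3 = 10, A[0][2] + B[2][2] = -2 + -4 = -6) = -6 (attained at k = 2)
  C[1][0] = min over k of (A[1][0] + B[0][0] = -4 + 4 = 0, A[1][1] + B[1][0] = -5 + -5 = -10, A[1][2] + B[2][0] = 7 + 3 = 10) = -10 (attained at k = 1)
  C[1][1] = min over k of (A[1][0] + B[0][1] = -4 + 5 = 1, A[1][1] + B[1][1] = -5 + 0 = -5, A[1][2] + B[2][1] = 7 + -5 = 2) = -5 (attained at k = 1)
  C[1][2] = min over k of (A[1][0] + B[0][2] = -4 + 10 = 6, A[1][1] + B[1][2] = -5 + 3 = -2, A[1][2] + B[2][2] = 7 + -4 = 3) = -2 (attained at k = 1)
  C[2][0] = min over k of (A[2][0] + B[0][0] = -5 + 4 = -1, A[2][1] + B[1][0] = -1 + -5 = -6, A[2][2] + B[2][0] = 6 + 3 = 9) = -6 (attained at k = 1)
  C[2][1] = min over k of (A[2][0] + B[0][1] = -5 + 5 = 0, A[2][1] + B[1][1] = -1 + 0 = -1, A[2][2] + B[2][1] = 6 + -5 = 1) = -1 (attained at k = 1)
  C[2][2] = min over k of (A[2][0] + B[0][2] = -5 + 10 = 5, A[2][1] + B[1][2] = -1 + 3 = 2, A[2][2] + B[2][2] = 6 + -4 = 2) = 2 (attained at k = 1)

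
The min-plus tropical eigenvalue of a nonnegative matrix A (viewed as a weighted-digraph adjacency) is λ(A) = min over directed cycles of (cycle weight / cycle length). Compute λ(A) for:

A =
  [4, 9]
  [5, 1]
λ(A) = 1

Enumerate directed cycles and compute their means (weight / length). Sample:
  cycle 0 → 0: weight = 4, length = 1, mean = 4/1 ≈ 4.000
  cycle 1 → 1: weight = 1, length = 1, mean = 1/1 ≈ 1.000
  cycle 0 → 1 → 0: weight = 14, length = 2, mean = 14/2 ≈ 7.000
  cycle 1 → 0 → 1: weight = 14, length = 2, mean = 14/2 ≈ 7.000
Minimum mean = 1.000, attained e.g. along the cycle 1 → 1 with weight 1 and length 1. So λ(A) = 1/1 = 1.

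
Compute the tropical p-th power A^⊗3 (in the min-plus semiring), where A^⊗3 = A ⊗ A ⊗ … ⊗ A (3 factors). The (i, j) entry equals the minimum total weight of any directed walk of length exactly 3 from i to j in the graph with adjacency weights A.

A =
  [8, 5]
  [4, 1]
A^⊗3 =
  [10, 7]
  [6, 3]

Each entry (A^⊗3)_ij equals the minimum over all length-3 walks i = v_0 → v_1 → … → v_3 = j of Σ_t A[v_t][v_{t+1}]. For example, for (i, j) = (0, 1) we minimise over 4 possible intermediate vertex sequences; the minimum is 7, attained along the walk 0 → 1 → 1 → 1.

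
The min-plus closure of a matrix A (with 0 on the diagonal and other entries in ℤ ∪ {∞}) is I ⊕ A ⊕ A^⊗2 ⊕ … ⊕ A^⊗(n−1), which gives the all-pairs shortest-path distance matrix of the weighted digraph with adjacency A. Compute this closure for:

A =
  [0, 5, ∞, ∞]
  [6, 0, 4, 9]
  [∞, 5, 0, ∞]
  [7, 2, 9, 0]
Closure =
  [0, 5, 9, 14]
  [6, 0, 4, 9]
  [11, 5, 0, 14]
  [7, 2, 6, 0]

This is the Floyd-Warshall all-pairs shortest-path computation. For each intermediate vertex k = 0, 1, …, 3, update dist[i][j] ← min(dist[i][j], dist[i][k] + dist[k][j]). The final matrix gives, for each (i, j), the minimum total weight of any directed path from i to j (possibly empty when i = j).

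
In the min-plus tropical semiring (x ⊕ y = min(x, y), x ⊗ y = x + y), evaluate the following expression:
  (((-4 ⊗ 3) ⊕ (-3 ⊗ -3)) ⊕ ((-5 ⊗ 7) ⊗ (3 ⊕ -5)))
(((-4 ⊗ 3) ⊕ (-3 ⊗ -3)) ⊕ ((-5 ⊗ 7) ⊗ (3 ⊕ -5))) = -6

Expand innermost to outermost. Recall ⊕ takes the minimum of its arguments and ⊗ takes their sum. Working out the expression (((-4 ⊗ 3) ⊕ (-3 ⊗ -3)) ⊕ ((-5 ⊗ 7) ⊗ (3 ⊕ -5))) gives -6.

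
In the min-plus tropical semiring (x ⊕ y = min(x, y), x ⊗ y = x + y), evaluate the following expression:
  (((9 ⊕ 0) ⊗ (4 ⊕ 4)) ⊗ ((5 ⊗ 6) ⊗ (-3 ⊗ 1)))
(((9 ⊕ 0) ⊗ (4 ⊕ 4)) ⊗ ((5 ⊗ 6) ⊗ (-3 ⊗ 1))) = 13

Expand innermost to outermost. Recall ⊕ takes the minimum of its arguments and ⊗ takes their sum. Working out the expression (((9 ⊕ 0) ⊗ (4 ⊕ 4)) ⊗ ((5 ⊗ 6) ⊗ (-3 ⊗ 1))) gives 13.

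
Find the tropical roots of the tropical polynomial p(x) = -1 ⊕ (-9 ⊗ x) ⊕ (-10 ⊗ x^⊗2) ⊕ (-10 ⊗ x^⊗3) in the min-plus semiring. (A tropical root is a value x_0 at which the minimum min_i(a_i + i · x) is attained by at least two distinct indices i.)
Roots: {0, 1, 8}

Each tropical root is a break point of the lower envelope of the lines y = a_i + i · x (there are 4 lines, with slopes 0, 1, ..., 3). Only the lines that attain the minimum somewhere contribute to roots; other lines are dominated. Here the surviving (envelope) indices are i = 3, i = 2, i = 1, i = 0.
Intersections between consecutive envelope lines give the roots: for adjacent envelope indices i < j the intersection is x = (a_i − a_j) / (j − i). Reading off the sorted break points: {0, 1, 8}.
Verification: at each break x_0, at least two indices attain the minimum of min_i(a_i + i · x_0).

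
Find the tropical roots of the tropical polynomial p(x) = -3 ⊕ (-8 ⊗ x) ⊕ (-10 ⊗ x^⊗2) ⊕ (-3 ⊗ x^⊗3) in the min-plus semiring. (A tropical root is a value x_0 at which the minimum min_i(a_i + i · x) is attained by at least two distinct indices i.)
Roots: {-7, 2, 5}

Each tropical root is a break point of the lower envelope of the lines y = a_i + i · x (there are 4 lines, with slopes 0, 1, ..., 3). Only the lines that attain the minimum somewhere contribute to roots; other lines are dominated. Here the surviving (envelope) indices are i = 3, i = 2, i = 1, i = 0.
Intersections between consecutive envelope lines give the roots: for adjacent envelope indices i < j the intersection is x = (a_i − a_j) / (j − i). Reading off the sorted break points: {-7, 2, 5}.
Verification: at each break x_0, at least two indices attain the minimum of min_i(a_i + i · x_0).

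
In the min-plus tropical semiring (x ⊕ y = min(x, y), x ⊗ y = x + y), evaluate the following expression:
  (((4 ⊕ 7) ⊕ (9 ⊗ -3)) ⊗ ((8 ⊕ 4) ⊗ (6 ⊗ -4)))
(((4 ⊕ 7) ⊕ (9 ⊗ -3)) ⊗ ((8 ⊕ 4) ⊗ (6 ⊗ -4))) = 10

Expand innermost to outermost. Recall ⊕ takes the minimum of its arguments and ⊗ takes their sum. Working out the expression (((4 ⊕ 7) ⊕ (9 ⊗ -3)) ⊗ ((8 ⊕ 4) ⊗ (6 ⊗ -4))) gives 10.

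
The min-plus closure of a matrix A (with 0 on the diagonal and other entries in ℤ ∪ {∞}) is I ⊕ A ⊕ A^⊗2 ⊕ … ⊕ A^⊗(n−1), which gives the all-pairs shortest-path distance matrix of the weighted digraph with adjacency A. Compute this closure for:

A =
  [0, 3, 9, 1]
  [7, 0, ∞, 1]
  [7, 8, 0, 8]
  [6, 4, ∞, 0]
Closure =
  [0, 3, 9, 1]
  [7, 0, 16, 1]
  [7, 8, 0, 8]
  [6, 4, 15, 0]

This is the Floyd-Warshall all-pairs shortest-path computation. For each intermediate vertex k = 0, 1, …, 3, update dist[i][j] ← min(dist[i][j], dist[i][k] + dist[k][j]). The final matrix gives, for each (i, j), the minimum total weight of any directed path from i to j (possibly empty when i = j).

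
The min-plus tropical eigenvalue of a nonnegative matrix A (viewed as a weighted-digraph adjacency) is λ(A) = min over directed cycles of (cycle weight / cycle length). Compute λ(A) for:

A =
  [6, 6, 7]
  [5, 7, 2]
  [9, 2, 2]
λ(A) = 2

Enumerate directed cycles and compute their means (weight / length). Sample:
  cycle 0 → 0: weight = 6, length = 1, mean = 6/1 ≈ 6.000
  cycle 1 → 1: weight = 7, length = 1, mean = 7/1 ≈ 7.000
  cycle 2 → 2: weight = 2, length = 1, mean = 2/1 ≈ 2.000
  cycle 0 → 1 → 0: weight = 11, length = 2, mean = 11/2 ≈ 5.500
  cycle 0 → 2 → 0: weight = 16, length = 2, mean = 16/2 ≈ 8.000
  cycle 1 → 0 → 1: weight = 11, length = 2, mean = 11/2 ≈ 5.500
Minimum mean = 2.000, attained e.g. along the cycle 2 → 2 with weight 2 and length 1. So λ(A) = 2/1 = 2.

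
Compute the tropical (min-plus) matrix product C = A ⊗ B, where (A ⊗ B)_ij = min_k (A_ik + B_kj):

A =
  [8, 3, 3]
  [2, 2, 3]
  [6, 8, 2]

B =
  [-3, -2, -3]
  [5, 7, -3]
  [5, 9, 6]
A ⊗ B =
  [5, 6, 0]
  [-1, 0, -1]
  [3, 4, 3]

Apply the min-plus product entry-by-entry:
  C[0][0] = min over k of (A[0][0] + B[0][0] = 8 + -3 = 5, A[0][1] + B[1][0] = 3 + 5 = 8, A[0][2] + B[2][0] = 3 + 5 = 8) = 5 (attained at k = 0)
  C[0][1] = min over k of (A[0][0] + B[0][1] = 8 + -2 = 6, A[0][1] + B[1][1] = 3 + 7 = 10, A[0][2] + B[2][1] = 3 + 9 = 12) = 6 (attained at k = 0)
  C[0][2] = min over k of (A[0][0] + B[0][2] = 8 + -3 = 5, A[0][1] + B[1][2] = 3 + -3 = 0, A[0][2] + B[2][2] = 3 + 6 = 9) = 0 (attained at k = 1)
  C[1][0] = min over k of (A[1][0] + B[0][0] = 2 + -3 = -1, A[1][1] + B[1][0] = 2 + 5 = 7, A[1][2] + B[2][0] = 3 + 5 = 8) = -1 (attained at k = 0)
  C[1][1] = min over k of (A[1][0] + B[0][1] = 2 + -2 = 0, A[1][1] + B[1][1] = 2 + 7 = 9, A[1][2] + B[2][1] = 3 + 9 = 12) = 0 (attained at k = 0)
  C[1][2] = min over k of (A[1][0] + B[0][2] = 2 + -3 = -1, A[1][1] + B[1][2] = 2 + -3 = -1, A[1][2] + B[2][2] = 3 + 6 = 9) = -1 (attained at k = 0)
  C[2][0] = min over k of (A[2][0] + B[0][0] = 6 + -3 = 3, A[2][1] + B[1][0] = 8 + 5 = 13, A[2][2] + B[2][0] = 2 + 5 = 7) = 3 (attained at k = 0)
  C[2][1] = min over k of (A[2][0] + B[0][1] = 6 + -2 = 4, A[2][1] + B[1][1] = 8 + 7 = 15, A[2][2] + B[2][1] = 2 + 9 = 11) = 4 (attained at k = 0)
  C[2][2] = min over k of (A[2][0] + B[0][2] = 6 + -3 = 3, A[2][1] + B[1][2] = 8 + -3 = 5, A[2][2] + B[2][2] = 2 + 6 = 8) = 3 (attained at k = 0)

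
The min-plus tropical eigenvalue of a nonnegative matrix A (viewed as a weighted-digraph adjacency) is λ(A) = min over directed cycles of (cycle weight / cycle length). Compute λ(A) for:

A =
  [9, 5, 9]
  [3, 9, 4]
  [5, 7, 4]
λ(A) = 4

Enumerate directed cycles and compute their means (weight / length). Sample:
  cycle 0 → 0: weight = 9, length = 1, mean = 9/1 ≈ 9.000
  cycle 1 → 1: weight = 9, length = 1, mean = 9/1 ≈ 9.000
  cycle 2 → 2: weight = 4, length = 1, mean = 4/1 ≈ 4.000
  cycle 0 → 1 → 0: weight = 8, length = 2, mean = 8/2 ≈ 4.000
  cycle 0 → 2 → 0: weight = 14, length = 2, mean = 14/2 ≈ 7.000
  cycle 1 → 0 → 1: weight = 8, length = 2, mean = 8/2 ≈ 4.000
Minimum mean = 4.000, attained e.g. along the cycle 2 → 2 with weight 4 and length 1. So λ(A) = 4/1 = 4.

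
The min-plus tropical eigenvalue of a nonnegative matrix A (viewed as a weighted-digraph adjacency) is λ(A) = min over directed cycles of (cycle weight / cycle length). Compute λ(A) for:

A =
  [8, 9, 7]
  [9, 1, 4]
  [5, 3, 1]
λ(A) = 1

Enumerate directed cycles and compute their means (weight / length). Sample:
  cycle 0 → 0: weight = 8, length = 1, mean = 8/1 ≈ 8.000
  cycle 1 → 1: weight = 1, length = 1, mean = 1/1 ≈ 1.000
  cycle 2 → 2: weight = 1, length = 1, mean = 1/1 ≈ 1.000
  cycle 0 → 1 → 0: weight = 18, length = 2, mean = 18/2 ≈ 9.000
  cycle 0 → 2 → 0: weight = 12, length = 2, mean = 12/2 ≈ 6.000
  cycle 1 → 0 → 1: weight = 18, length = 2, mean = 18/2 ≈ 9.000
Minimum mean = 1.000, attained e.g. along the cycle 1 → 1 with weight 1 and length 1. So λ(A) = 1/1 = 1.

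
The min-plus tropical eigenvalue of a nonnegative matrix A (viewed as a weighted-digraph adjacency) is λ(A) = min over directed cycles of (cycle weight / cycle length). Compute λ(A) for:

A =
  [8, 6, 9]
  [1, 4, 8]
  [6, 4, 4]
λ(A) = 7/2

Enumerate directed cycles and compute their means (weight / length). Sample:
  cycle 0 → 0: weight = 8, length = 1, mean = 8/1 ≈ 8.000
  cycle 1 → 1: weight = 4, length = 1, mean = 4/1 ≈ 4.000
  cycle 2 → 2: weight = 4, length = 1, mean = 4/1 ≈ 4.000
  cycle 0 → 1 → 0: weight = 7, length = 2, mean = 7/2 ≈ 3.500
  cycle 0 → 2 → 0: weight = 15, length = 2, mean = 15/2 ≈ 7.500
  cycle 1 → 0 → 1: weight = 7, length = 2, mean = 7/2 ≈ 3.500
Minimum mean = 3.500, attained e.g. along the cycle 0 → 1 → 0 with weight 7 and length 2. So λ(A) = 7/2 = 7/2.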